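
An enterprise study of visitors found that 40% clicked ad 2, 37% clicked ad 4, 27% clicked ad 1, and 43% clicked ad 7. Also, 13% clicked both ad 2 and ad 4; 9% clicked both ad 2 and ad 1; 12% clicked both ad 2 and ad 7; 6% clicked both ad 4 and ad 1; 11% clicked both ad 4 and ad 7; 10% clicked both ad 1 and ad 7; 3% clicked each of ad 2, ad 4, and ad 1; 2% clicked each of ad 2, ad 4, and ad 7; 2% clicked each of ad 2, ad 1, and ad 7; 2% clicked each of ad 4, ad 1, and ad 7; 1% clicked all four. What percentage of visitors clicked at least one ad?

By inclusion–exclusion:
P(≥1) = 40 + 37 + 27 + 43 − 13 − 9 − 12 − 6 − 11 − 10 + 3 + 2 + 2 + 2 − 1 = 94%

94%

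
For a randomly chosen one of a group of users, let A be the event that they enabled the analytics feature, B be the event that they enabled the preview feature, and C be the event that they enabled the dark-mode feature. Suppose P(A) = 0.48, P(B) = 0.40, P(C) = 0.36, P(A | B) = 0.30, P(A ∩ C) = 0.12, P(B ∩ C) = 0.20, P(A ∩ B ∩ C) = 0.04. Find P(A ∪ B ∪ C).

0.84

P(A ∩ B) = P(B)·P(A|B) = 0.40 × 0.30 = 0.12
Using inclusion–exclusion:
P(A ∪ B ∪ C) = 0.48 + 0.40 + 0.36 − 0.12 − 0.12 − 0.20 + 0.04 = 0.84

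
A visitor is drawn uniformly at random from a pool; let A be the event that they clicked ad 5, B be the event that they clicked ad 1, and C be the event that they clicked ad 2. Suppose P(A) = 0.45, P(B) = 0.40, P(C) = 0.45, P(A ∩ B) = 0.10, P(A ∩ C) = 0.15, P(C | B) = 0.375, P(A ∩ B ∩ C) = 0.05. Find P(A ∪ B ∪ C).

0.95

P(B ∩ C) = P(B)·P(C|B) = 0.40 × 0.375 = 0.15
Using inclusion–exclusion:
P(A ∪ B ∪ C) = 0.45 + 0.40 + 0.45 − 0.10 − 0.15 − 0.15 + 0.05 = 0.95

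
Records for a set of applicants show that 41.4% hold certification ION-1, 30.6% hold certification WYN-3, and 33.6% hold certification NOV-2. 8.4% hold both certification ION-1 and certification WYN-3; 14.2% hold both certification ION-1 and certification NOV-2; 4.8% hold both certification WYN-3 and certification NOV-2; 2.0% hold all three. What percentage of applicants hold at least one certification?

P(≥1) = 41.4 + 30.6 + 33.6 − 8.4 − 14.2 − 4.8 + 2.0 = 80.2%

80.2%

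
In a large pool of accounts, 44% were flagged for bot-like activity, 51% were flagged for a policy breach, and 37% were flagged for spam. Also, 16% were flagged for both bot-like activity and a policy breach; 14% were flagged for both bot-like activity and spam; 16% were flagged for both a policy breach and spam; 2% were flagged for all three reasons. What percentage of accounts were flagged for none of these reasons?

P(union) = 44 + 51 + 37 − 16 − 14 − 16 + 2 = 88%
P(none) = 100% − 88% = 12%

12%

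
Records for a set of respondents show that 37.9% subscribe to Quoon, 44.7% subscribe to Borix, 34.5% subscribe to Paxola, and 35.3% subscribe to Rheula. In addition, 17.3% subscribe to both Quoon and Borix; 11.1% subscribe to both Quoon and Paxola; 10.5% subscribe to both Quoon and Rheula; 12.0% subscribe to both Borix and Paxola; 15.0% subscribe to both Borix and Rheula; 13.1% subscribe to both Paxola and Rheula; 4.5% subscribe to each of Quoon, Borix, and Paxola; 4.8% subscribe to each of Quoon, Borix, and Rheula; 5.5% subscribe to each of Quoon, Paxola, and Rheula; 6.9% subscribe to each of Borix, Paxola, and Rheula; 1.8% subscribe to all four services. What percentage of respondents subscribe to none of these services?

P(≥1) = 37.9 + 44.7 + 34.5 + 35.3 − 17.3 − 11.1 − 10.5 − 12.0 − 15.0 − 13.1 + 4.5 + 4.8 + 5.5 + 6.9 − 1.8 = 93.3%
P(none) = 100% − 93.3% = 6.7%

6.7%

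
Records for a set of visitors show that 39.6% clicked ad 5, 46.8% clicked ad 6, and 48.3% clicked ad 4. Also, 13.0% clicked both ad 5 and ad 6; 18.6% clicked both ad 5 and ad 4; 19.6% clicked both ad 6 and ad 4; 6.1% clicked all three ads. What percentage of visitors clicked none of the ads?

10.4%

Apply inclusion-exclusion:
P(union) = 39.6 + 46.8 + 48.3 − 13.0 − 18.6 − 19.6 + 6.1 = 89.6%
P(none) = 100% − 89.6% = 10.4%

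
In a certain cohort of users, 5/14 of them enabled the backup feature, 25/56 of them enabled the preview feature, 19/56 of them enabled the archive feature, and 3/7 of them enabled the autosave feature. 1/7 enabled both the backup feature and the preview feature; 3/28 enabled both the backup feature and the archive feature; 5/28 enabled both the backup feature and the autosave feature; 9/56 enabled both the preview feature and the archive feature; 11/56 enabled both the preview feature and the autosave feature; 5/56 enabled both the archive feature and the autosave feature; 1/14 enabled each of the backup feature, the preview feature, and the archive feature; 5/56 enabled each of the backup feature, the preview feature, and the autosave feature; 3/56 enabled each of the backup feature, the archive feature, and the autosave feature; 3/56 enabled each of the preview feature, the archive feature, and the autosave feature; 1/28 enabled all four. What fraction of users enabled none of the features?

1/14

Apply inclusion-exclusion:
P(union) = 5/14 + 25/56 + 19/56 + 3/7 − 1/7 − 3/28 − 5/28 − 9/56 − 11/56 − 5/56 + 1/14 + 5/56 + 3/56 + 3/56 − 1/28 = 13/14
P(none) = 1 − 13/14 = 1/14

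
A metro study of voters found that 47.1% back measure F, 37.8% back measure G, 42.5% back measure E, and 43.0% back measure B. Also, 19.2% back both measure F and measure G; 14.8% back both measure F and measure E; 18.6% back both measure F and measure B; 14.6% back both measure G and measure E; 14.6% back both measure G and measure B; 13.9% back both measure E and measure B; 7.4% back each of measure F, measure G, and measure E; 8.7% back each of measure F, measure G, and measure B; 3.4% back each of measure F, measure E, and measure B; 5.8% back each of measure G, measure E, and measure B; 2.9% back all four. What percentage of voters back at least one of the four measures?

97.1%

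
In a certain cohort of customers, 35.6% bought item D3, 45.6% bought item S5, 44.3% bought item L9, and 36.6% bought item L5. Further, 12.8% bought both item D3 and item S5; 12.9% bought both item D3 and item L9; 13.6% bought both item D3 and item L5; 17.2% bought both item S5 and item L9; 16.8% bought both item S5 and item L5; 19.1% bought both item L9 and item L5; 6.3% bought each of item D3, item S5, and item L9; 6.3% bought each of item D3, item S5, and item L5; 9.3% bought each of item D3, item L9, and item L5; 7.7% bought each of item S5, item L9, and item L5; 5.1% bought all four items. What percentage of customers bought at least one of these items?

Inclusion–exclusion gives
P(at least one) = 35.6 + 45.6 + 44.3 + 36.6 − 12.8 − 12.9 − 13.6 − 17.2 − 16.8 − 19.1 + 6.3 + 6.3 + 9.3 + 7.7 − 5.1 = 94.2%

94.2%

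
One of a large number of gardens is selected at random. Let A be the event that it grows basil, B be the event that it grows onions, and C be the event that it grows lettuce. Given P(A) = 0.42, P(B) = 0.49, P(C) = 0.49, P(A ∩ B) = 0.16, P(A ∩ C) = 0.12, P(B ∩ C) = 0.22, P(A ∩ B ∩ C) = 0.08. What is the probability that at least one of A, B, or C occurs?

Using inclusion–exclusion:
P(A ∪ B ∪ C) = 0.42 + 0.49 + 0.49 − 0.16 − 0.12 − 0.22 + 0.08 = 0.98

0.98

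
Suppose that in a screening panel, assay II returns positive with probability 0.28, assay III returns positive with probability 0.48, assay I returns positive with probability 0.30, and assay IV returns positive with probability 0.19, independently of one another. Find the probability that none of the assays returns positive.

0.2122848

Since the events are independent, P(none) is the product of the individual non-occurrence probabilities.
P(none) = (1 − 0.28) × (1 − 0.48) × (1 − 0.30) × (1 − 0.19) = 0.72 × 0.52 × 0.70 × 0.81 = 0.2122848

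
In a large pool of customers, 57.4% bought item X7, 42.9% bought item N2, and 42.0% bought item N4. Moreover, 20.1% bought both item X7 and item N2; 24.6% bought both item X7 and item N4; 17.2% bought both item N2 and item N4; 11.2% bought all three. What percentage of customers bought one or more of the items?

91.6%

By inclusion-exclusion,
P(≥1) = 57.4 + 42.9 + 42.0 − 20.1 − 24.6 − 17.2 + 11.2 = 91.6%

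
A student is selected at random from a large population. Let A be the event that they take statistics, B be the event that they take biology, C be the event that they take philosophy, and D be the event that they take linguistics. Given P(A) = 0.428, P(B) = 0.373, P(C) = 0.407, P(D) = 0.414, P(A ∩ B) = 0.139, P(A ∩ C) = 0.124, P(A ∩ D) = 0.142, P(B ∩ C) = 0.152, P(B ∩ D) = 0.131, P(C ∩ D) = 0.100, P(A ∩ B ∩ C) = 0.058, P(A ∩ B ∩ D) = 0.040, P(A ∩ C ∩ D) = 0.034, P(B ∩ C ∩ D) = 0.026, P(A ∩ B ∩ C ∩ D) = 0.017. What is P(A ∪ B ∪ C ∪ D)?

0.975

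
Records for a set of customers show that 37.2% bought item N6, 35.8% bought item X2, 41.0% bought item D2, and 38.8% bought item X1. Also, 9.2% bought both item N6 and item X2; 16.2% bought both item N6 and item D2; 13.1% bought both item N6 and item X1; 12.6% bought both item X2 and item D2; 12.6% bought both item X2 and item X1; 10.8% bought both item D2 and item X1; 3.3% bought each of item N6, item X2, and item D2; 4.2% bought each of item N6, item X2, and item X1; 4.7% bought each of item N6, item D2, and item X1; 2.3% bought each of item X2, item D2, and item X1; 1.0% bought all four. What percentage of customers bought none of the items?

By inclusion–exclusion:
P(union) = 37.2 + 35.8 + 41.0 + 38.8 − 9.2 − 16.2 − 13.1 − 12.6 − 12.6 − 10.8 + 3.3 + 4.2 + 4.7 + 2.3 − 1.0 = 91.8%
P(none) = 100% − 91.8% = 8.2%

8.2%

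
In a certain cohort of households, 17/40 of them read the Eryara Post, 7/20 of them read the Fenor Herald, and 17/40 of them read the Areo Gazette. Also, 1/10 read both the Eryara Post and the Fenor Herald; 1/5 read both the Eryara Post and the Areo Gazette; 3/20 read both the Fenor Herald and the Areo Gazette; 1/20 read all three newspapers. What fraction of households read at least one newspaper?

4/5

By inclusion-exclusion,
P(union) = 17/40 + 7/20 + 17/40 − 1/10 − 1/5 − 3/20 + 1/20 = 4/5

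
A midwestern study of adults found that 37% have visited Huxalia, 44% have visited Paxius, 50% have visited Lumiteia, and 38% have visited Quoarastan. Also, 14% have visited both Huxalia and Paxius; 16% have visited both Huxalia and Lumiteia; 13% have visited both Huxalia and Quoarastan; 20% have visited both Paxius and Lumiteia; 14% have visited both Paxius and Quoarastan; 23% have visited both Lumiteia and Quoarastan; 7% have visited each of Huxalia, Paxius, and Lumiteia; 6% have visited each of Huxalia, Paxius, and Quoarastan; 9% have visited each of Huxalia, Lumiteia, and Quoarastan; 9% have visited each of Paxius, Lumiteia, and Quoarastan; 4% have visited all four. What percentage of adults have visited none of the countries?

P(at least one) = 37 + 44 + 50 + 38 − 14 − 16 − 13 − 20 − 14 − 23 + 7 + 6 + 9 + 9 − 4 = 96%
P(none) = 100% − 96% = 4%

4%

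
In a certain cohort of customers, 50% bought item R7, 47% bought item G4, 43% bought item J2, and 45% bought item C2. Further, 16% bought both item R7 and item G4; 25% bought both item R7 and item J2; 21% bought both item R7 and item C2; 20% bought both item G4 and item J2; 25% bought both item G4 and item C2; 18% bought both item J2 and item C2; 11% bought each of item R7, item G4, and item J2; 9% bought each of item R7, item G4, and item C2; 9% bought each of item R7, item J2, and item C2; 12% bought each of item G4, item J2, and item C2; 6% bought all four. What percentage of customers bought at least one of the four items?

95%

Using inclusion–exclusion:
P(at least one) = 50 + 47 + 43 + 45 − 16 − 25 − 21 − 20 − 25 − 18 + 11 + 9 + 9 + 12 − 6 = 95%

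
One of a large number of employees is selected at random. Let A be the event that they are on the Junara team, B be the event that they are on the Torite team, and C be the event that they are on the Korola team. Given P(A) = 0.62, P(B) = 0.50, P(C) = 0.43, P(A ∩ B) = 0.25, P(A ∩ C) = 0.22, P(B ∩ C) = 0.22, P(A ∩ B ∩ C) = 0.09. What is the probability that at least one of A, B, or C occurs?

P(A ∪ B ∪ C) = 0.62 + 0.50 + 0.43 − 0.25 − 0.22 − 0.22 + 0.09 = 0.95

0.95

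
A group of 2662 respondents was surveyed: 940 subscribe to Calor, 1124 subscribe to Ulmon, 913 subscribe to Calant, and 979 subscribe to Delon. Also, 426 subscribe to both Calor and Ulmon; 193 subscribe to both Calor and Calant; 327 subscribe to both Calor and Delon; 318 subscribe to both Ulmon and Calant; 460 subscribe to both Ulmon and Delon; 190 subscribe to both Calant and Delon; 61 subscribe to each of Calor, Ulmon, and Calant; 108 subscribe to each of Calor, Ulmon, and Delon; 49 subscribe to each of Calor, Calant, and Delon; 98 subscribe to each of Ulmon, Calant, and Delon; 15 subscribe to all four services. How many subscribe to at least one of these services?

2343

By inclusion–exclusion:
|at least one| = 940 + 1124 + 913 + 979 − 426 − 193 − 327 − 318 − 460 − 190 + 61 + 108 + 49 + 98 − 15 = 2343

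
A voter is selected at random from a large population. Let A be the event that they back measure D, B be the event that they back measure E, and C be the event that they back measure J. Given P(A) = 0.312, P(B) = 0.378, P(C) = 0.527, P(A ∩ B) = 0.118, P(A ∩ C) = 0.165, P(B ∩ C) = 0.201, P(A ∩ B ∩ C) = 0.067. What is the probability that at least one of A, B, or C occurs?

P(A ∪ B ∪ C) = 0.312 + 0.378 + 0.527 − 0.118 − 0.165 − 0.201 + 0.067 = 0.800

0.800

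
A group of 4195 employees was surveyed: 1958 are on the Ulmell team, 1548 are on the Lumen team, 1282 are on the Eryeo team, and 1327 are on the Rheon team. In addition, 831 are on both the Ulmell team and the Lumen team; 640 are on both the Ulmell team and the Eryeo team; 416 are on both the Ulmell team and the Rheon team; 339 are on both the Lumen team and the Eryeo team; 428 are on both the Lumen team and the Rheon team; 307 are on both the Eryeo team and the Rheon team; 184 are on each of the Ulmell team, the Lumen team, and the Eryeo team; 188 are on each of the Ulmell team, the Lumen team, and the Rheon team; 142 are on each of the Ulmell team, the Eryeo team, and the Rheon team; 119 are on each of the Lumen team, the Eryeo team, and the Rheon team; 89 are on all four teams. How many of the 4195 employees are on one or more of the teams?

By inclusion–exclusion:
N(≥1) = 1958 + 1548 + 1282 + 1327 − 831 − 640 − 416 − 339 − 428 − 307 + 184 + 188 + 142 + 119 − 89 = 3698

3698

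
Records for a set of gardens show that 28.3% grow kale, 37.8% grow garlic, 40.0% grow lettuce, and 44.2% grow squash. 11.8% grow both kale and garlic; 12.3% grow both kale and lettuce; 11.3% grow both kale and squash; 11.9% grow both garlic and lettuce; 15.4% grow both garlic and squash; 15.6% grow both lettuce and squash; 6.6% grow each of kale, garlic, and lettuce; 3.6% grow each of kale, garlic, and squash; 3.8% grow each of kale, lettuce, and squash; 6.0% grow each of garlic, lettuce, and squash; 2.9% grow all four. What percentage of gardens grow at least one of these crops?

P(at least one) = 28.3 + 37.8 + 40.0 + 44.2 − 11.8 − 12.3 − 11.3 − 11.9 − 15.4 − 15.6 + 6.6 + 3.6 + 3.8 + 6.0 − 2.9 = 89.1%

89.1%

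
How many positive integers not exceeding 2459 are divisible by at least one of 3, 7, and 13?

1161

By inclusion–exclusion:
floor(2459/3) + floor(2459/7) + floor(2459/13) − floor(2459/21) − floor(2459/39) − floor(2459/91) + floor(2459/273) = 819 + 351 + 189 − 117 − 63 − 27 + 9 = 1161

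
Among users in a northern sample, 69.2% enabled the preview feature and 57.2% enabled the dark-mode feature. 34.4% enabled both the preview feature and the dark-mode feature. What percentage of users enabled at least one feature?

92.0%

Using inclusion–exclusion:
P(union) = 69.2 + 57.2 − 34.4 = 92.0%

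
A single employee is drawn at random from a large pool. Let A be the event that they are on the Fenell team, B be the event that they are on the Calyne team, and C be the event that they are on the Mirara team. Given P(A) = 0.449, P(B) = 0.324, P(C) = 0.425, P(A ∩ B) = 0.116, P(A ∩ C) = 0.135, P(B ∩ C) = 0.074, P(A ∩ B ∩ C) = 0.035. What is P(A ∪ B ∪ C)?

0.908

By inclusion–exclusion:
P(A ∪ B ∪ C) = 0.449 + 0.324 + 0.425 − 0.116 − 0.135 − 0.074 + 0.035 = 0.908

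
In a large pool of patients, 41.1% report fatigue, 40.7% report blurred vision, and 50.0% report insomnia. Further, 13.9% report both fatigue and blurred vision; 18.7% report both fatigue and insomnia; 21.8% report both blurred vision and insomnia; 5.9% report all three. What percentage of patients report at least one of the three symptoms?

By inclusion–exclusion:
P(≥1) = 41.1 + 40.7 + 50.0 − 13.9 − 18.7 − 21.8 + 5.9 = 83.3%

83.3%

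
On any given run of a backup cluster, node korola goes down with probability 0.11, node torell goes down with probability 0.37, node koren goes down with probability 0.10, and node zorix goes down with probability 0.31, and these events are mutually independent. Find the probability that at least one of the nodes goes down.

0.6518053

P(none) = (1 − 0.11) × (1 − 0.37) × (1 − 0.10) × (1 − 0.31) = 0.89 × 0.63 × 0.90 × 0.69 = 0.3481947
P(at least one) = 1 − 0.3481947 = 0.6518053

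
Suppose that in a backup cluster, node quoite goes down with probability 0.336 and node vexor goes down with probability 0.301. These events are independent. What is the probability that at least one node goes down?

Since the events are independent, P(none) is the product of the individual non-occurrence probabilities.
P(none) = (1 − 0.336) × (1 − 0.301) = 0.664 × 0.699 = 0.464136
P(at least one) = 1 − 0.464136 = 0.535864

0.535864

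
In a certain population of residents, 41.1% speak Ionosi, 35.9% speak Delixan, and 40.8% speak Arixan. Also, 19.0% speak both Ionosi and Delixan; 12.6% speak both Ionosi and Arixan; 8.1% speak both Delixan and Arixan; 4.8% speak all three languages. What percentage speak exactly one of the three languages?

52.8%

Using the inclusion–exclusion count for exactly one event:
P(exactly one) = 41.1 + 35.9 + 40.8 − 2·19.0 − 2·12.6 − 2·8.1 + 3·4.8 = 52.8%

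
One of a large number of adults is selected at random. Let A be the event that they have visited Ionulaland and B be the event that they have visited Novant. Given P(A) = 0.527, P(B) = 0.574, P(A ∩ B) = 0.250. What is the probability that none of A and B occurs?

0.149

By inclusion–exclusion:
P(A ∪ B) = 0.527 + 0.574 − 0.250 = 0.851
P(none) = 1 − 0.851 = 0.149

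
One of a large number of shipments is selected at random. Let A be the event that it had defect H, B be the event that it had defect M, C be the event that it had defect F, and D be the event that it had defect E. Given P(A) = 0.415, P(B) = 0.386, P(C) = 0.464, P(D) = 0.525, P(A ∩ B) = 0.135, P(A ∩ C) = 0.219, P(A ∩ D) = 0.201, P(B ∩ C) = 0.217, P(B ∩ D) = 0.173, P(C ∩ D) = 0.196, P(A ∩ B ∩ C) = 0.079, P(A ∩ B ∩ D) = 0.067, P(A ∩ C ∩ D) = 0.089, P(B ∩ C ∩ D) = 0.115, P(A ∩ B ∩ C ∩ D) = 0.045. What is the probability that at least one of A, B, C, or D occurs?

0.954

Inclusion–exclusion gives
P(A ∪ B ∪ C ∪ D) = 0.415 + 0.386 + 0.464 + 0.525 − 0.135 − 0.219 − 0.201 − 0.217 − 0.173 − 0.196 + 0.079 + 0.067 + 0.089 + 0.115 − 0.045 = 0.954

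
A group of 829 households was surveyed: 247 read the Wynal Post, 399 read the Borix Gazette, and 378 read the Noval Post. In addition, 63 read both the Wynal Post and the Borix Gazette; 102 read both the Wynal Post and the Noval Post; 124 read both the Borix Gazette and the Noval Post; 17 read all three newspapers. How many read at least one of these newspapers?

By inclusion-exclusion,
|union| = 247 + 399 + 378 − 63 − 102 − 124 + 17 = 752

752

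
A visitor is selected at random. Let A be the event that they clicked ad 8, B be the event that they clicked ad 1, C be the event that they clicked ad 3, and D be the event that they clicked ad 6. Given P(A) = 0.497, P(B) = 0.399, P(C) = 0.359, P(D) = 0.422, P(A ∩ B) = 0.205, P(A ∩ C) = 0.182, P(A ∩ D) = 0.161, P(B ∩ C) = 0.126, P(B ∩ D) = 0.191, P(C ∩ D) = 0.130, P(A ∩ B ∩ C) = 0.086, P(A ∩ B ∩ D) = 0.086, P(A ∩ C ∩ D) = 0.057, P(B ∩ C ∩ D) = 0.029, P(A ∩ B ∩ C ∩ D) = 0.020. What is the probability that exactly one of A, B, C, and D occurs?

By inclusion–exclusion (exactly-one form):
P(exactly one) = 0.497 + 0.399 + 0.359 + 0.422 − 2·0.205 − 2·0.182 − 2·0.161 − 2·0.126 − 2·0.191 − 2·0.130 + 3·0.086 + 3·0.086 + 3·0.057 + 3·0.029 − 4·0.020 = 0.381

0.381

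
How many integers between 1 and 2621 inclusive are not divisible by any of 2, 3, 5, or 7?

599

By inclusion-exclusion,
⌊2621/2⌋ + ⌊2621/3⌋ + ⌊2621/5⌋ + ⌊2621/7⌋ − ⌊2621/6⌋ − ⌊2621/10⌋ − ⌊2621/14⌋ − ⌊2621/15⌋ − ⌊2621/21⌋ − ⌊2621/35⌋ + ⌊2621/30⌋ + ⌊2621/42⌋ + ⌊2621/70⌋ + ⌊2621/105⌋ − ⌊2621/210⌋ = 1310 + 873 + 524 + 374 − 436 − 262 − 187 − 174 − 124 − 74 + 87 + 62 + 37 + 24 − 12 = 2022
2621 − 2022 = 599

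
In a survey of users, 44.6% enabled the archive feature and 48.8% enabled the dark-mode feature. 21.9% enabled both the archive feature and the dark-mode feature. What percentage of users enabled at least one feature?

71.5%

Using inclusion–exclusion:
P(at least one) = 44.6 + 48.8 − 21.9 = 71.5%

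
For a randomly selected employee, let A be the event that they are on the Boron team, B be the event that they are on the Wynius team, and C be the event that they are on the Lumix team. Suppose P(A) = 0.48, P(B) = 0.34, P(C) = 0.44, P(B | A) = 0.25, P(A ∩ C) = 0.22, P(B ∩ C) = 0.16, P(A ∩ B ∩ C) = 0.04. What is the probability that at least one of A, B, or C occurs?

P(A ∩ B) = P(A)·P(B|A) = 0.48 × 0.25 = 0.12
Apply inclusion-exclusion:
P(A ∪ B ∪ C) = 0.48 + 0.34 + 0.44 − 0.12 − 0.22 − 0.16 + 0.04 = 0.80

0.80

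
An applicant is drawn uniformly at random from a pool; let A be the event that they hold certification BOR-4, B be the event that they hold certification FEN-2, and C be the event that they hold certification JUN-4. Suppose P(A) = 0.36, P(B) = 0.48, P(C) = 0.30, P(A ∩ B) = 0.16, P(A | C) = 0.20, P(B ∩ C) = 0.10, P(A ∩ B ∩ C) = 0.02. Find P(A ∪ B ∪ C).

0.84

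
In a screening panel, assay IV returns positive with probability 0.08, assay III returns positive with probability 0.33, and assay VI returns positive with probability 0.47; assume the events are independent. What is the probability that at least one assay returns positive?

P(none) = (1 − 0.08) × (1 − 0.33) × (1 − 0.47) = 0.92 × 0.67 × 0.53 = 0.326692
P(at least one) = 1 − 0.326692 = 0.673308

0.673308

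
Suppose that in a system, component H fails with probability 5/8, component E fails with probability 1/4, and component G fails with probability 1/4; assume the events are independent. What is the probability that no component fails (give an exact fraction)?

P(none) = (1 − 5/8) × (1 − 1/4) × (1 − 1/4) = 3/8 × 3/4 × 3/4 = 27/128

27/128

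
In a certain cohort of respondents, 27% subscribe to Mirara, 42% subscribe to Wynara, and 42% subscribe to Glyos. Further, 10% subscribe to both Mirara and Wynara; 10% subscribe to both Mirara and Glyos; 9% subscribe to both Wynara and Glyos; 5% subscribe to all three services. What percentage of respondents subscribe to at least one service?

By inclusion–exclusion:
P(at least one) = 27 + 42 + 42 − 10 − 10 − 9 + 5 = 87%

87%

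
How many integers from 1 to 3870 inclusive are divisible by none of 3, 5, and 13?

1290 + 774 + 297 − 258 − 99 − 59 + 19 = 1964
3870 − 1964 = 1906

1906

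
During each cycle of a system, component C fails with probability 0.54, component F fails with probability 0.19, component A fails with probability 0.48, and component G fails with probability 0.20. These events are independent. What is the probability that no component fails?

P(none) = (1 − 0.54) × (1 − 0.19) × (1 − 0.48) × (1 − 0.20) = 0.46 × 0.81 × 0.52 × 0.80 = 0.1550016

0.1550016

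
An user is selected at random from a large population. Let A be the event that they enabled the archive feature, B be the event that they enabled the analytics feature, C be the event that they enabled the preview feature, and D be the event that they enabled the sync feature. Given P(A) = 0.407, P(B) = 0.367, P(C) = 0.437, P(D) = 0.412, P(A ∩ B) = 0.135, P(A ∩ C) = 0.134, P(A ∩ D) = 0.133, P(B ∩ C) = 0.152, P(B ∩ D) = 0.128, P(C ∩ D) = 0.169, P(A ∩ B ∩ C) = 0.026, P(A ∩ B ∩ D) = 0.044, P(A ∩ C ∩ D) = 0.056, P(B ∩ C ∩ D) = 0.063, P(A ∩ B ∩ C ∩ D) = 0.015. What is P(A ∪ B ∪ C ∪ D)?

By inclusion–exclusion:
P(A ∪ B ∪ C ∪ D) = 0.407 + 0.367 + 0.437 + 0.412 − 0.135 − 0.134 − 0.133 − 0.152 − 0.128 − 0.169 + 0.026 + 0.044 + 0.056 + 0.063 − 0.015 = 0.946

0.946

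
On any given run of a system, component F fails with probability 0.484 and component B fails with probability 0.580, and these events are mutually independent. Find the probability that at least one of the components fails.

0.78328

P(none) = (1 − 0.484) × (1 − 0.580) = 0.516 × 0.420 = 0.21672
P(at least one) = 1 − 0.21672 = 0.78328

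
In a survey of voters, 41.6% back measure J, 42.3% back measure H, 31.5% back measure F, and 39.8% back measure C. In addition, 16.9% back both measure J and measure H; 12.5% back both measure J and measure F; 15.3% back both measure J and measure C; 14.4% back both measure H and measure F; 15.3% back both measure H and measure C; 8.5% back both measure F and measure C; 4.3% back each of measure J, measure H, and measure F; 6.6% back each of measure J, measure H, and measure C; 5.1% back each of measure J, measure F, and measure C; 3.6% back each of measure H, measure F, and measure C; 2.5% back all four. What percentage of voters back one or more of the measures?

89.4%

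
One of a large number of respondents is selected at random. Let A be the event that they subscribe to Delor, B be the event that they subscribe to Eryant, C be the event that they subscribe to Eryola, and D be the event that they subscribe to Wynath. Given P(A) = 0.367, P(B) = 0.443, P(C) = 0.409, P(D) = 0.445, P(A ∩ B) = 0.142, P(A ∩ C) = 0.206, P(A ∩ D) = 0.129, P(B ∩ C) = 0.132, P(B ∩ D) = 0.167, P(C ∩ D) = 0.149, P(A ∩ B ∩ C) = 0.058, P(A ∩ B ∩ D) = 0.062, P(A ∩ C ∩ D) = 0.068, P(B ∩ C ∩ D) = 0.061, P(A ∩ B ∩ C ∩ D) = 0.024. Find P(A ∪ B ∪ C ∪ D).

Using inclusion–exclusion:
P(A ∪ B ∪ C ∪ D) = 0.367 + 0.443 + 0.409 + 0.445 − 0.142 − 0.206 − 0.129 − 0.132 − 0.167 − 0.149 + 0.058 + 0.062 + 0.068 + 0.061 − 0.024 = 0.964

0.964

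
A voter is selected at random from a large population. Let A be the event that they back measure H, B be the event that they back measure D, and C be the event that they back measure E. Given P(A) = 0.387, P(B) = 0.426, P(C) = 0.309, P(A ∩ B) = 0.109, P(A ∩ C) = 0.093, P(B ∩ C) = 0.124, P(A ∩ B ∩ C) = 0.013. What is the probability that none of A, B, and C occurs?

P(A ∪ B ∪ C) = 0.387 + 0.426 + 0.309 − 0.109 − 0.093 − 0.124 + 0.013 = 0.809
P(none) = 1 − 0.809 = 0.191

0.191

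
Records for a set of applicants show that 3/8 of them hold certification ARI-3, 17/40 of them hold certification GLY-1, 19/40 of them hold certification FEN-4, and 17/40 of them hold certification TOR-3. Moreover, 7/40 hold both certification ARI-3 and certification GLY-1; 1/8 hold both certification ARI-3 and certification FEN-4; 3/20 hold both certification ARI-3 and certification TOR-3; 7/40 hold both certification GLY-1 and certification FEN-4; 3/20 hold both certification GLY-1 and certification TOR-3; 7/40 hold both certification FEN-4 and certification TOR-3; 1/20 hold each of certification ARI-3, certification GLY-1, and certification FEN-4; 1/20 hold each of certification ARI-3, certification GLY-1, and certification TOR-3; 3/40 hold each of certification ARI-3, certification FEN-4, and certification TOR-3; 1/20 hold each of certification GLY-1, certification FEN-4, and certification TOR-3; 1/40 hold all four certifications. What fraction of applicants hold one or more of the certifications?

19/20

By inclusion–exclusion:
P(union) = 3/8 + 17/40 + 19/40 + 17/40 − 7/40 − 1/8 − 3/20 − 7/40 − 3/20 − 7/40 + 1/20 + 1/20 + 3/40 + 1/20 − 1/40 = 19/20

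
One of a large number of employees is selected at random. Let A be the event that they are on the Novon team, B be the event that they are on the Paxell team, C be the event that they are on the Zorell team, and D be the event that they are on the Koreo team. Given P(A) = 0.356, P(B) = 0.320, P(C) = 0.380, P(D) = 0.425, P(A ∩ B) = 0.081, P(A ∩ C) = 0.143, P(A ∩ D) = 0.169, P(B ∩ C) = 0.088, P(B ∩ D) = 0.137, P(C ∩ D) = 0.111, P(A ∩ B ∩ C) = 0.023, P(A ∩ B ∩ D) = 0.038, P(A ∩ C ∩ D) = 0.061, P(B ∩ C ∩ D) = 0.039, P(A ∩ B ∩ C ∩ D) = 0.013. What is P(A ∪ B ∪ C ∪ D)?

0.900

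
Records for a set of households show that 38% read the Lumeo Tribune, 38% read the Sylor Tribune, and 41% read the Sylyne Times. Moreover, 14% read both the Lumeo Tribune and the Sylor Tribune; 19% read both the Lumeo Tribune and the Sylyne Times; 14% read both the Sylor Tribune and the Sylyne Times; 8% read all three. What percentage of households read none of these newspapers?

Apply inclusion-exclusion:
P(≥1) = 38 + 38 + 41 − 14 − 19 − 14 + 8 = 78%
P(none) = 100% − 78% = 22%

22%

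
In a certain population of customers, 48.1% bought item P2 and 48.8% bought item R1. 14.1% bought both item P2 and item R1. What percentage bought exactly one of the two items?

P(exactly one) = 48.1 + 48.8 − 2·14.1 = 68.7%

68.7%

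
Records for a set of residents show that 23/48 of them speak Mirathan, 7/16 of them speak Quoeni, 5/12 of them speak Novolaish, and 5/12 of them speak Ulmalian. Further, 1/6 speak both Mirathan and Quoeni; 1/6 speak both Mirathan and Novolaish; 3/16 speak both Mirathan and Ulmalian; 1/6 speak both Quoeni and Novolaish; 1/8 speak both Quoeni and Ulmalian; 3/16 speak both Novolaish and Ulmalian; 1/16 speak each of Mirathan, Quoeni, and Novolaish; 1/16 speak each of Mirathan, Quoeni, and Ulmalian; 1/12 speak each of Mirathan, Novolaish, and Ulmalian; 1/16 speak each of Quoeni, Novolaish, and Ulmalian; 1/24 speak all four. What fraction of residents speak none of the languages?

1/48

P(union) = 23/48 + 7/16 + 5/12 + 5/12 − 1/6 − 1/6 − 3/16 − 1/6 − 1/8 − 3/16 + 1/16 + 1/16 + 1/12 + 1/16 − 1/24 = 47/48
P(none) = 1 − 47/48 = 1/48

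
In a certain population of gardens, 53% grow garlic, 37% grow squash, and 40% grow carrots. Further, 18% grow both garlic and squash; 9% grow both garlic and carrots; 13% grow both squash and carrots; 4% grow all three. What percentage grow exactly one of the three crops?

P(exactly one) = 53 + 37 + 40 − 2·18 − 2·9 − 2·13 + 3·4 = 62%

62%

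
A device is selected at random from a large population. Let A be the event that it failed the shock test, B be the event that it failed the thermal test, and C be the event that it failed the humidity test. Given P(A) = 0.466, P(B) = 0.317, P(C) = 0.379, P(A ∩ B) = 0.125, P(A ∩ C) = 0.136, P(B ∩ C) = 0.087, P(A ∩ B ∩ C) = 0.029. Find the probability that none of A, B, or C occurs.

0.157

P(A ∪ B ∪ C) = 0.466 + 0.317 + 0.379 − 0.125 − 0.136 − 0.087 + 0.029 = 0.843
P(none) = 1 − 0.843 = 0.157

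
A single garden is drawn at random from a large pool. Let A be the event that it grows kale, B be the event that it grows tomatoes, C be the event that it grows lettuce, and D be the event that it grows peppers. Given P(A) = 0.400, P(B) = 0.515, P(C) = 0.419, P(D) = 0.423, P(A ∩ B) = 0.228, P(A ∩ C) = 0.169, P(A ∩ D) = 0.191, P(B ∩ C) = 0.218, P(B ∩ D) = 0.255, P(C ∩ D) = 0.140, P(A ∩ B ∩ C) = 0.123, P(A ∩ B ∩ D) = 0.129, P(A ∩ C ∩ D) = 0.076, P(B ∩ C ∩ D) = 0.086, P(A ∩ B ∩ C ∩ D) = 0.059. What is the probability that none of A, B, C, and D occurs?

0.089

P(A ∪ B ∪ C ∪ D) = 0.400 + 0.515 + 0.419 + 0.423 − 0.228 − 0.169 − 0.191 − 0.218 − 0.255 − 0.140 + 0.123 + 0.129 + 0.076 + 0.086 − 0.059 = 0.911
P(none) = 1 − 0.911 = 0.089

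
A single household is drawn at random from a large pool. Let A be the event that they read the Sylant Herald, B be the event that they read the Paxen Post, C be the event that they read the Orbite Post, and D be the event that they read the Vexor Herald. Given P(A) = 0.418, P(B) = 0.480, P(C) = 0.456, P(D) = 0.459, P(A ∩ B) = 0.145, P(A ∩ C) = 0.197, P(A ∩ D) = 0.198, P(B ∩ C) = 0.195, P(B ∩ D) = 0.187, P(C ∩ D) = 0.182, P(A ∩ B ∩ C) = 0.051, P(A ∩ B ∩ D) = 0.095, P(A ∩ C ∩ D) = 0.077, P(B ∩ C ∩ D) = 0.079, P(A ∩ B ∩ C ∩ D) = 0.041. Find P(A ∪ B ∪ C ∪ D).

P(A ∪ B ∪ C ∪ D) = 0.418 + 0.480 + 0.456 + 0.459 − 0.145 − 0.197 − 0.198 − 0.195 − 0.187 − 0.182 + 0.051 + 0.095 + 0.077 + 0.079 − 0.041 = 0.970

0.970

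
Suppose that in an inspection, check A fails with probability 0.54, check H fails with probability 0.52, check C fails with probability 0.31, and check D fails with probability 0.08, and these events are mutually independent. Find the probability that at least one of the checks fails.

0.85983616

Since the events are independent, P(none) is the product of the individual non-occurrence probabilities.
P(none) = (1 − 0.54) × (1 − 0.52) × (1 − 0.31) × (1 − 0.08) = 0.46 × 0.48 × 0.69 × 0.92 = 0.14016384
P(at least one) = 1 − 0.14016384 = 0.85983616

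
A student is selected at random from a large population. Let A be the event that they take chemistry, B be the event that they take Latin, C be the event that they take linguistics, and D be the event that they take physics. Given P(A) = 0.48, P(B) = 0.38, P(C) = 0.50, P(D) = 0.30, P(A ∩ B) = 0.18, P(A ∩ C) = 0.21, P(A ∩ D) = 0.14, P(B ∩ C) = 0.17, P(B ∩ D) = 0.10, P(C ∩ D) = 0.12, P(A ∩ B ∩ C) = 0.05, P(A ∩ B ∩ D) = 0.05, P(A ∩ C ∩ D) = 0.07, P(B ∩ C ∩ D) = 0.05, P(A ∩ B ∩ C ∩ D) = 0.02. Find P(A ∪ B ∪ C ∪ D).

Using inclusion–exclusion:
P(A ∪ B ∪ C ∪ D) = 0.48 + 0.38 + 0.50 + 0.30 − 0.18 − 0.21 − 0.14 − 0.17 − 0.10 − 0.12 + 0.05 + 0.05 + 0.07 + 0.05 − 0.02 = 0.94

0.94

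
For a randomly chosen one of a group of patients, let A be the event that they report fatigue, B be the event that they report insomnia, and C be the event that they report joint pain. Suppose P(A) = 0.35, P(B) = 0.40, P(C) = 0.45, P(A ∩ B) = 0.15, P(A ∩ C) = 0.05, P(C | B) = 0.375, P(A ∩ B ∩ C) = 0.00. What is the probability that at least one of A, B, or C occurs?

0.85

P(B ∩ C) = P(B)·P(C|B) = 0.40 × 0.375 = 0.15
Inclusion–exclusion gives
P(A ∪ B ∪ C) = 0.35 + 0.40 + 0.45 − 0.15 − 0.05 − 0.15 + 0.00 = 0.85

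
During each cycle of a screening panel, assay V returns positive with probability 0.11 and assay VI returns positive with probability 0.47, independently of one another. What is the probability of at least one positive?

P(none) = (1 − 0.11) × (1 − 0.47) = 0.89 × 0.53 = 0.4717
P(at least one) = 1 − 0.4717 = 0.5283

0.5283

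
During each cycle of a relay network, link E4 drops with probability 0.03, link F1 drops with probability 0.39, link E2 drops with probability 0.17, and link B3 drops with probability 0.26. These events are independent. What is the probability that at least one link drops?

Independence gives P(none) = ∏(1 − pᵢ).
P(none) = (1 − 0.03) × (1 − 0.39) × (1 − 0.17) × (1 − 0.26) = 0.97 × 0.61 × 0.83 × 0.74 = 0.36342214
P(at least one) = 1 − 0.36342214 = 0.63657786

0.63657786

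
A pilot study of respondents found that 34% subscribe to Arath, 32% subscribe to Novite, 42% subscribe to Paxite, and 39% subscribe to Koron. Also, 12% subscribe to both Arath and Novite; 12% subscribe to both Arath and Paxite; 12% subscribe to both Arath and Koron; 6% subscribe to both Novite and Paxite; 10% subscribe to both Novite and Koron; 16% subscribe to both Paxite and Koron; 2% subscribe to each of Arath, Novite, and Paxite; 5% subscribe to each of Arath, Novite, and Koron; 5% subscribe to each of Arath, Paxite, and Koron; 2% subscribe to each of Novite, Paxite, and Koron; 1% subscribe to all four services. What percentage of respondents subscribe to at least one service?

92%

P(at least one) = 34 + 32 + 42 + 39 − 12 − 12 − 12 − 6 − 10 − 16 + 2 + 5 + 5 + 2 − 1 = 92%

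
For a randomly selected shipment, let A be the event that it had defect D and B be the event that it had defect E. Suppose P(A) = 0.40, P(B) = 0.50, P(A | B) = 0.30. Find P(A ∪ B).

0.75

P(A ∩ B) = P(B)·P(A|B) = 0.50 × 0.30 = 0.15
P(A ∪ B) = 0.40 + 0.50 − 0.15 = 0.75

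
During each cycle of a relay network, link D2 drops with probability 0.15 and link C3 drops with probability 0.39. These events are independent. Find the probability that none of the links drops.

Independence gives P(none) = ∏(1 − pᵢ).
P(none) = (1 − 0.15) × (1 − 0.39) = 0.85 × 0.61 = 0.5185

0.5185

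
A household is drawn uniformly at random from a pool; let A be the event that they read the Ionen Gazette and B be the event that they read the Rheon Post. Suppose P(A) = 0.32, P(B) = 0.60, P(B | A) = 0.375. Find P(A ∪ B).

0.80

P(A ∩ B) = P(A)·P(B|A) = 0.32 × 0.375 = 0.12
Apply inclusion-exclusion:
P(A ∪ B) = 0.32 + 0.60 − 0.12 = 0.80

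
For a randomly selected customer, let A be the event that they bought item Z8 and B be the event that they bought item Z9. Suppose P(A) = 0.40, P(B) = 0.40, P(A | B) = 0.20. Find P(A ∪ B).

0.72

P(A ∩ B) = P(B)·P(A|B) = 0.40 × 0.20 = 0.08
P(A ∪ B) = 0.40 + 0.40 − 0.08 = 0.72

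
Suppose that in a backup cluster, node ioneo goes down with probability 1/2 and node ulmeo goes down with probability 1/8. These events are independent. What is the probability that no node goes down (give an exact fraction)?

7/16

P(none) = (1 − 1/2) × (1 − 1/8) = 1/2 × 7/8 = 7/16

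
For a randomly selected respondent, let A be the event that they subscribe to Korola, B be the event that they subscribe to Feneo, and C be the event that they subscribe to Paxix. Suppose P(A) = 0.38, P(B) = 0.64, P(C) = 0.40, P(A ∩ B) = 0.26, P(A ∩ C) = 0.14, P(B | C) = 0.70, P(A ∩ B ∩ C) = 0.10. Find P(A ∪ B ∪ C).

P(B ∩ C) = P(C)·P(B|C) = 0.40 × 0.70 = 0.28
Inclusion–exclusion gives
P(A ∪ B ∪ C) = 0.38 + 0.64 + 0.40 − 0.26 − 0.14 − 0.28 + 0.10 = 0.84

0.84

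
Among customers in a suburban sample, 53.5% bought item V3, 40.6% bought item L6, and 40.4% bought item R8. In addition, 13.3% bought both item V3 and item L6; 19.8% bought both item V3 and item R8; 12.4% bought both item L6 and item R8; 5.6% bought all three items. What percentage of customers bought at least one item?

94.6%

By inclusion–exclusion:
P(≥1) = 53.5 + 40.6 + 40.4 − 13.3 − 19.8 − 12.4 + 5.6 = 94.6%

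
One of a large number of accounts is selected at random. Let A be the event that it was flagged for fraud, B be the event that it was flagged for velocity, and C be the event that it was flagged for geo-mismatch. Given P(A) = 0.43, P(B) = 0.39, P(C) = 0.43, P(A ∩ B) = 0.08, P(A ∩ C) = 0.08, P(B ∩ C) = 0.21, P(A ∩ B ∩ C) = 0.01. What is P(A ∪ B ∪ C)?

0.89

Inclusion–exclusion gives
P(A ∪ B ∪ C) = 0.43 + 0.39 + 0.43 − 0.08 − 0.08 − 0.21 + 0.01 = 0.89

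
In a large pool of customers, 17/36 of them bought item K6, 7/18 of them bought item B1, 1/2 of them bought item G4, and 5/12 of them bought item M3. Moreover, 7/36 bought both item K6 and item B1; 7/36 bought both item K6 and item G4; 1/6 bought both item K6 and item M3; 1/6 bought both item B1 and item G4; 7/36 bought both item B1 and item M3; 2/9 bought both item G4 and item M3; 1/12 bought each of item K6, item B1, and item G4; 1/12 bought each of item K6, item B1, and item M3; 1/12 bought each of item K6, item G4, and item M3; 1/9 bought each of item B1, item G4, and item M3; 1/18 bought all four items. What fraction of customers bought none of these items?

1/18

By inclusion–exclusion:
P(union) = 17/36 + 7/18 + 1/2 + 5/12 − 7/36 − 7/36 − 1/6 − 1/6 − 7/36 − 2/9 + 1/12 + 1/12 + 1/12 + 1/9 − 1/18 = 17/18
P(none) = 1 − 17/18 = 1/18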